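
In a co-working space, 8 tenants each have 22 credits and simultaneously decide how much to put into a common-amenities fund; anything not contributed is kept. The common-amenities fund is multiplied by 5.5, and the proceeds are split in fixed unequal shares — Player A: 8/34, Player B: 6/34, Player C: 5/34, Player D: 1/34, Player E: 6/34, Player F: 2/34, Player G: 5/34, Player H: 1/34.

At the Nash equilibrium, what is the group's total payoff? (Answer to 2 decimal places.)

Player j's private return per contributed unit is 5.5 × (j's share). Contributing is weakly dominant for j when that share is at least 1/5.5 = 0.1818, and contributing 0 is dominant otherwise.
The only share above 0.1818 is Player A's 8/34, contributing 22; the remaining 7 contribute 0. Total contributed: 22.
The common-amenities fund pays out 5.5 × 22 = 121.00 in total (split across the unequal shares, but the aggregate is all that matters for the group sum).
The 7 free-riders keep 22 each, adding 154. Group total = 154 + 121.00 = 275.00.

275.00 credits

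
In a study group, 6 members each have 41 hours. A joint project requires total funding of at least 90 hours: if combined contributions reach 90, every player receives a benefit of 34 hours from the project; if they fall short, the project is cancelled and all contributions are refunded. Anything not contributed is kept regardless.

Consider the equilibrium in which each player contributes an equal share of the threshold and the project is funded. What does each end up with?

60 hours

Equal share of the threshold: 90/6 = 15.
At this profile no one gains by cutting their contribution: any cut drops the total below 90, the project is cancelled, contributions are refunded, and the deviator ends with 41, which is less than 41 − 15 + 34 = 60. Contributing more than 15 just wastes the excess. So contributing exactly 15 is a best response.
Each player's payoff: 41 − 15 + 34 = 60.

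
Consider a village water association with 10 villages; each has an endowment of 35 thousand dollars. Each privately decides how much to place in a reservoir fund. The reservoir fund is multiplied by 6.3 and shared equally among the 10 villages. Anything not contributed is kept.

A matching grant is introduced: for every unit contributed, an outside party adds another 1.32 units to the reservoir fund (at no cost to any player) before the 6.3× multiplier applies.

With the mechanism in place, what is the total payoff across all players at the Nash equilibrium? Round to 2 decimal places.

The effective private return per unit is now 6.3 × 2.32 / 10 = 1.4616 > 1, so every player's dominant strategy flips to full contribution.
So the Nash equilibrium is full contribution by all 10; the group earns 6.3 × 2.32 × 350 = 5115.60.

5115.60 thousand dollars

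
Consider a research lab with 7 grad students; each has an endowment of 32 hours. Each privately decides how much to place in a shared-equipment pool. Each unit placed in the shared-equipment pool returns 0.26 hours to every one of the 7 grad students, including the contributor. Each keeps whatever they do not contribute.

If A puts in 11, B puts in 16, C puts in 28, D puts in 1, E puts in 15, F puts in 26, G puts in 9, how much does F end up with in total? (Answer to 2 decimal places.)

Total contributed: 11 + 16 + 28 + 1 + 15 + 26 + 9 = 106.
Each receives 0.26 × 106 = 27.56 from the shared-equipment pool.
F keeps 32 − 26 = 6, so F's payoff is 6 + 27.56 = 33.56.

33.56 hours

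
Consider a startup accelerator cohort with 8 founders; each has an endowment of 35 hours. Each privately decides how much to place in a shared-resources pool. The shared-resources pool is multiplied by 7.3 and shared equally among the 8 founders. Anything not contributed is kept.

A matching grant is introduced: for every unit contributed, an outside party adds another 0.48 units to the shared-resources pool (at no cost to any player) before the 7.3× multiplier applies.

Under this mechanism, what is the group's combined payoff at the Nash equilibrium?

The effective private return per unit is now 7.3 × 1.48 / 8 = 1.3505 > 1, so every player's dominant strategy flips to full contribution.
So the Nash equilibrium is full contribution by all 8; the group earns 7.3 × 1.48 × 280 = 3025.12.

3025.12 hours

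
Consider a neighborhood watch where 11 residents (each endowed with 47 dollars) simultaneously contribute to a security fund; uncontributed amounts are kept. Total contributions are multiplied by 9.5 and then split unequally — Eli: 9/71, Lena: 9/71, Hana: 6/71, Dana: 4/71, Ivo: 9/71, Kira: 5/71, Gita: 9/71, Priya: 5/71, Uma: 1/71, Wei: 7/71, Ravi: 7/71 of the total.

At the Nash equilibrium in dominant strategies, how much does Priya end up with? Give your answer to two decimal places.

Each unit j contributes comes back to j as 9.5 × (j's share), so j prefers to contribute only if that share exceeds 1/9.5 = 0.1053; otherwise keeping the unit dominates.
Eli, Lena, Ivo and Gita clear that bar, contributing 47 each; the remaining 7 contribute 0. Total contributed: 188.
Priya keeps 47 and receives 9.5 × 188 × 5/71 = 125.77 from the security fund, for a payoff of 172.77.

172.77 dollars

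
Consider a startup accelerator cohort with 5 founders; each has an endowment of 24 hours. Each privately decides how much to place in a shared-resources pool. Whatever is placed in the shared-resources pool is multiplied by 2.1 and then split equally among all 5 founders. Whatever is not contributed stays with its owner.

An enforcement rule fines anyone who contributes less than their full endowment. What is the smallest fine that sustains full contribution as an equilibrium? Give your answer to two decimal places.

13.92 hours

Given the others contribute fully, the best deviation is to contribute 0 (any partial contribution still incurs the fine and gives up units whose private return 0.4200 is below 1).
Deviating from 24 to 0 saves 24 hours but forfeits the deviator's share of the drop in the shared-resources pool: 2.1/5 × 24 = 10.08.
So the deviation gain is 24 − 10.08 = 13.92, and the fine must be at least 13.92 hours to wipe it out.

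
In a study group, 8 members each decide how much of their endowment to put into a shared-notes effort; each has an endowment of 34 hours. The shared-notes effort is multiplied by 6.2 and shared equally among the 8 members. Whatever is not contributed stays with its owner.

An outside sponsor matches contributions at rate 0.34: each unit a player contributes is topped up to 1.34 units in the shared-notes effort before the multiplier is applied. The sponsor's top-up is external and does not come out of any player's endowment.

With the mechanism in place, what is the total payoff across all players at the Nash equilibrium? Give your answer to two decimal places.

2259.78 hours

The effective private return per unit is now 6.2 × 1.34 / 8 = 1.0385 > 1, so every player's dominant strategy flips to full contribution.
So the Nash equilibrium is full contribution by all 8; the group earns 6.2 × 1.34 × 272 = 2259.78.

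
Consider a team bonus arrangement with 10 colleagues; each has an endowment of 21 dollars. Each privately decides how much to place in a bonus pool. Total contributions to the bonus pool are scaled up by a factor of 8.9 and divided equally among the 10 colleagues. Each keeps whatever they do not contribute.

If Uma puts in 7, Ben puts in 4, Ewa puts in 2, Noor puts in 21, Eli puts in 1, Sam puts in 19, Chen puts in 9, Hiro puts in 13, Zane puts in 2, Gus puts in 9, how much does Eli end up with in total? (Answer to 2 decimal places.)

Total contributed: 7 + 4 + 2 + 21 + 1 + 19 + 9 + 13 + 2 + 9 = 87.
Each receives 8.9 × 87 / 10 = 77.43 from the bonus pool.
Eli keeps 21 − 1 = 20, so Eli's payoff is 20 + 77.43 = 97.43.

97.43 dollars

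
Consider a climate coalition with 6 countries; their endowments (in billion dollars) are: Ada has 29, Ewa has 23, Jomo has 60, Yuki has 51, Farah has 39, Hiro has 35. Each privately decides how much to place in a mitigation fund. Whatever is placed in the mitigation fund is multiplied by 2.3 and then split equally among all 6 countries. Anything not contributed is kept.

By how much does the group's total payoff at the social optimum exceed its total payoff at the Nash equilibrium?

308.10 billion dollars

The private return per contributed unit is 2.3/6 = 0.3833 < 1 for every player regardless of endowment, so the Nash equilibrium is zero contribution and the group total is Σ E_j = 29 + 23 + 60 + 51 + 39 + 35 = 237.
Each contributed unit returns 2.300 to the group, so the social optimum is full contribution by everyone: group total = 2.300 × 237 = 545.10.
Efficiency loss = (2.300 − 1) × 237 = 308.10.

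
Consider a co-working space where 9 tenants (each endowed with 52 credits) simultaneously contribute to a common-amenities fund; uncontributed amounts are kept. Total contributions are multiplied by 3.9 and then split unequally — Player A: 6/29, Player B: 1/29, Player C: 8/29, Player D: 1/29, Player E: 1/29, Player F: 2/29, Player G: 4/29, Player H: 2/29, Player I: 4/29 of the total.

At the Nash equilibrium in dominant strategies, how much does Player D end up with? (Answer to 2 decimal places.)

For player j, contributing a unit is worthwhile iff 3.9 × (j's share) ≥ 1, i.e. iff j's share is at least 0.2564.
The only share above 0.2564 is Player C's 8/29, contributing 52; the remaining 8 contribute 0. Total contributed: 52.
Player D keeps 52 and receives 3.9 × 52 × 1/29 = 6.99 from the common-amenities fund, for a payoff of 58.99.

58.99 credits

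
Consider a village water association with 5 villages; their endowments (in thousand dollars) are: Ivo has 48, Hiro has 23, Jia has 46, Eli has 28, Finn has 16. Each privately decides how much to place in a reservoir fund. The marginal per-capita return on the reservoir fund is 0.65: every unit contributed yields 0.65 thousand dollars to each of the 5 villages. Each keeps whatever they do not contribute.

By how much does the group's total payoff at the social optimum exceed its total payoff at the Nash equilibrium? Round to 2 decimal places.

362.25 thousand dollars

The private return per contributed unit is 0.65 < 1 for everyone, so the Nash equilibrium is zero contribution and the group total is Σ E_j = 48 + 23 + 46 + 28 + 16 = 161.
Each contributed unit returns 3.250 to the group, so the social optimum is full contribution by everyone: group total = 3.250 × 161 = 523.25.
Efficiency loss = (3.250 − 1) × 161 = 362.25.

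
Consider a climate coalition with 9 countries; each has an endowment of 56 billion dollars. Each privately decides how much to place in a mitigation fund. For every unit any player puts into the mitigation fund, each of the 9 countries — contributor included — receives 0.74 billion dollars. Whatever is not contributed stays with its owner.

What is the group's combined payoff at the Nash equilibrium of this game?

The private return per contributed unit is 0.74 < 1, so contributing 0 is dominant for every player. At the Nash equilibrium everyone keeps their 56, and the group total is 9 × 56 = 504.

504.00 billion dollars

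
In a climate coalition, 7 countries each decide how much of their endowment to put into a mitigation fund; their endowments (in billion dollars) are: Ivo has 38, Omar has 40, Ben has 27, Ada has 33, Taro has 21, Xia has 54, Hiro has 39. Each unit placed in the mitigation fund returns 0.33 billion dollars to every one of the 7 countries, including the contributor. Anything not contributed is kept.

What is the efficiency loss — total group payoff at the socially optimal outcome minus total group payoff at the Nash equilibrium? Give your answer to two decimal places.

330.12 billion dollars

The private return per contributed unit is 0.33 < 1 for everyone, so the Nash equilibrium is zero contribution and the group total is Σ E_j = 38 + 40 + 27 + 33 + 21 + 54 + 39 = 252.
Each contributed unit returns 2.310 to the group, so the social optimum is full contribution by everyone: group total = 2.310 × 252 = 582.12.
Efficiency loss = (2.310 − 1) × 252 = 330.12.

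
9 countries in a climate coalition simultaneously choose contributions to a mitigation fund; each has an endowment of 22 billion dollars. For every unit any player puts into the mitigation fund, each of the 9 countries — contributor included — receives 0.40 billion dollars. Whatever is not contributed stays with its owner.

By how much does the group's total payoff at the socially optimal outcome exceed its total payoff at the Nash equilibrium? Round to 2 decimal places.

The private return per contributed unit is 0.40 < 1, so contributing 0 is dominant for every player. At the Nash equilibrium everyone keeps their 22, and the group total is 9 × 22 = 198.
Each contributed unit returns 3.600 to the group as a whole (0.40 to each of 9 players), which exceeds 1, so the social optimum is full contribution: group total = 3.600 × 198 = 712.80.
Efficiency loss = 712.80 − 198 = 514.80.

514.80 billion dollars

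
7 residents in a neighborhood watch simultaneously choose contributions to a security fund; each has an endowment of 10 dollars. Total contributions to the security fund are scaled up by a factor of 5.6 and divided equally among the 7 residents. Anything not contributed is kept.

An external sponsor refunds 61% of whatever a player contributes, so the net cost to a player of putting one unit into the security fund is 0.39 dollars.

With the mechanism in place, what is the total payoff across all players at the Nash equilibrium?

434.70 dollars

With the mechanism, a contributed unit returns (5.6/7) / 0.39 = 2.0513 per unit of net cost to the contributor — now above 1 — so contributing fully is weakly dominant for every player.
So the Nash equilibrium is full contribution by all 7; the group earns 7 × (10 × 0.61 + 5.6 × 10) = 434.70.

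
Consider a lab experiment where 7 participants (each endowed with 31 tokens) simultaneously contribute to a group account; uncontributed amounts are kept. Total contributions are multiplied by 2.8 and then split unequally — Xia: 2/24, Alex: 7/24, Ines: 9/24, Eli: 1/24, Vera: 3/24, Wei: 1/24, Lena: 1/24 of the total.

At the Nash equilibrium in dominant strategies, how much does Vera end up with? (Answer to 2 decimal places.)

Each unit j contributes comes back to j as 2.8 × (j's share), so j prefers to contribute only if that share exceeds 1/2.8 = 0.3571; otherwise keeping the unit dominates.
Ines alone (share 9/24) is above the threshold, contributing 31; the remaining 6 contribute 0. Total contributed: 31.
Vera keeps 31 and receives 2.8 × 31 × 3/24 = 10.85 from the group account, for a payoff of 41.85.

41.85 tokens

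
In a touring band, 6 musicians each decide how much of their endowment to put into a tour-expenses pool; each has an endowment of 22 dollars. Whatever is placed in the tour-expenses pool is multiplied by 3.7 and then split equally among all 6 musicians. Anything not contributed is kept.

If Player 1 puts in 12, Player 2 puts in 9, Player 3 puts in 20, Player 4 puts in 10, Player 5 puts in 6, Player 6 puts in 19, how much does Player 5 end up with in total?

Total contributed: 12 + 9 + 20 + 10 + 6 + 19 = 76.
Each receives 3.7 × 76 / 6 = 46.87 from the tour-expenses pool.
Player 5 keeps 22 − 6 = 16, so Player 5's payoff is 16 + 46.87 = 62.87.

62.87 dollars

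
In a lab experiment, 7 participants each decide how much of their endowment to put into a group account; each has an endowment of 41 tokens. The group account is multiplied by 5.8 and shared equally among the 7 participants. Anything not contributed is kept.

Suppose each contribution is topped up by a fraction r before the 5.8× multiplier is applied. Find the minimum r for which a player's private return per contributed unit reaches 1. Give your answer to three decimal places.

0.207

With matching at rate r, one contributed unit becomes (1 + r) in the group account and returns 5.8 × (1 + r) / 7 to the contributor.
Setting this equal to 1: 1 + r = 7/5.8 = 1.2069.
So the minimum matching rate is r = 1.2069 − 1 = 0.207.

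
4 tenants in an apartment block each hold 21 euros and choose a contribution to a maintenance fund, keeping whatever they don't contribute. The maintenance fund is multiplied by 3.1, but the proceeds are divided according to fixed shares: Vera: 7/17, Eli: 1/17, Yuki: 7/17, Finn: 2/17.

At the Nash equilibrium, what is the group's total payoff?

Each unit j contributes comes back to j as 3.1 × (j's share), so j prefers to contribute only if that share exceeds 1/3.1 = 0.3226; otherwise keeping the unit dominates.
Vera and Yuki clear that bar, contributing 21 each; the remaining 2 contribute 0. Total contributed: 42.
The maintenance fund pays out 3.1 × 42 = 130.20 in total (split across the unequal shares, but the aggregate is all that matters for the group sum).
The 2 free-riders keep 21 each, adding 42. Group total = 42 + 130.20 = 172.20.

172.20 euros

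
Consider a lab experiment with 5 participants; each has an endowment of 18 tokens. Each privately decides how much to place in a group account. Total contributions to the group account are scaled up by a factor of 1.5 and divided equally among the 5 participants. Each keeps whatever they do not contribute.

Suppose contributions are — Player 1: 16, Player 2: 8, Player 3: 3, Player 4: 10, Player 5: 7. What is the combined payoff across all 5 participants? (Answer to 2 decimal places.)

112.00 tokens

Total contributed: 16 + 8 + 3 + 10 + 7 = 44; total kept: 5 × 18 − 44 = 46.
The group account pays out 1.5 × 44 = 66.00 in aggregate.
Group total = 46 + 66.00 = 112.00.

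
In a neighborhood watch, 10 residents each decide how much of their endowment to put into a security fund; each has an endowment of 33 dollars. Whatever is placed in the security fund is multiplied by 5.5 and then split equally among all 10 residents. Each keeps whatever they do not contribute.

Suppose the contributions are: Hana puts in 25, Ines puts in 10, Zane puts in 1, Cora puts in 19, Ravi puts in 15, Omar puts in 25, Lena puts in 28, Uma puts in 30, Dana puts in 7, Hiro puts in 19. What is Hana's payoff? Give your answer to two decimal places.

106.45 dollars

Total contributed: 25 + 10 + 1 + 19 + 15 + 25 + 28 + 30 + 7 + 19 = 179.
Each receives 5.5 × 179 / 10 = 98.45 from the security fund.
Hana keeps 33 − 25 = 8, so Hana's payoff is 8 + 98.45 = 106.45.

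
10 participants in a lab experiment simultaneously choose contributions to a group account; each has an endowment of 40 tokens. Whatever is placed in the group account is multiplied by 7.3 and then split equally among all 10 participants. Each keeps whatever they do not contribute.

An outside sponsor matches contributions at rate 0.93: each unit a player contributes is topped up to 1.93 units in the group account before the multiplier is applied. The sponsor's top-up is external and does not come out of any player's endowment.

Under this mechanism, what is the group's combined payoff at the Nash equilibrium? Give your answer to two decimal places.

Under the mechanism each unit contributed yields 7.3 × 1.93 / 10 = 1.4089 back to its contributor per unit of net cost, which exceeds 1, making full contribution the dominant choice for everyone.
At the Nash equilibrium everyone contributes 40. Group total payoff = 7.3 × 1.93 × 400 = 5635.60.

5635.60 tokens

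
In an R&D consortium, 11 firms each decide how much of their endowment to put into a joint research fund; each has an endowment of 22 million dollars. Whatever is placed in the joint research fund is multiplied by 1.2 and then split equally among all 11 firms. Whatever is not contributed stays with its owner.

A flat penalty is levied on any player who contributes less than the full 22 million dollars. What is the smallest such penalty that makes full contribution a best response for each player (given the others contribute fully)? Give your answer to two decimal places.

Given the others contribute fully, the best deviation is to contribute 0 (any partial contribution still incurs the fine and gives up units whose private return 0.1091 is below 1).
Deviating from 22 to 0 saves 22 million dollars but forfeits the deviator's share of the drop in the joint research fund: 1.2/11 × 22 = 2.40.
So the deviation gain is 22 − 2.40 = 19.60, and the fine must be at least 19.60 million dollars to wipe it out.

19.60 million dollars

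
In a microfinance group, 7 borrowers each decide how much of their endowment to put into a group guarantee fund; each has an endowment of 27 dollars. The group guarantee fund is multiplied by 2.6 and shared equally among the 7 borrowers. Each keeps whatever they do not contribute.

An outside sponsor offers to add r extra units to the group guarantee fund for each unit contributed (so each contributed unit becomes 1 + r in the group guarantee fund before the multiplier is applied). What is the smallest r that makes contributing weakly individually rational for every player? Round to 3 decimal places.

1.692

With matching at rate r, one contributed unit becomes (1 + r) in the group guarantee fund and returns 2.6 × (1 + r) / 7 to the contributor.
Setting this equal to 1: 1 + r = 7/2.6 = 2.6923.
So the minimum matching rate is r = 2.6923 − 1 = 1.692.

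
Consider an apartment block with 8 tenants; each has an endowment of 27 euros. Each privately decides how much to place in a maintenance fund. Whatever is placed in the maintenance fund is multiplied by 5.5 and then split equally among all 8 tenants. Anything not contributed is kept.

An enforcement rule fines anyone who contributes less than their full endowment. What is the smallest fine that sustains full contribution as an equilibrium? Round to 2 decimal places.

Given the others contribute fully, the best deviation is to contribute 0 (any partial contribution still incurs the fine and gives up units whose private return 0.6875 is below 1).
Deviating from 27 to 0 saves 27 euros but forfeits the deviator's share of the drop in the maintenance fund: 5.5/8 × 27 = 18.56.
So the deviation gain is 27 − 18.56 = 8.44, and the fine must be at least 8.44 euros to wipe it out.

8.44 euros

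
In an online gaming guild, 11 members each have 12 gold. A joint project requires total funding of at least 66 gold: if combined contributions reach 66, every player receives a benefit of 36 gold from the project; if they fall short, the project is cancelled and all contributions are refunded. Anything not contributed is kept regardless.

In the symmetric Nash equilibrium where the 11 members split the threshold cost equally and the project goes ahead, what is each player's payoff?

Equal share of the threshold: 66/11 = 6.
At this profile no one gains by cutting their contribution: any cut drops the total below 66, the project is cancelled, contributions are refunded, and the deviator ends with 12, which is less than 12 − 6 + 36 = 42. Contributing more than 6 just wastes the excess. So contributing exactly 6 is a best response.
Each player's payoff: 12 − 6 + 36 = 42.

42 gold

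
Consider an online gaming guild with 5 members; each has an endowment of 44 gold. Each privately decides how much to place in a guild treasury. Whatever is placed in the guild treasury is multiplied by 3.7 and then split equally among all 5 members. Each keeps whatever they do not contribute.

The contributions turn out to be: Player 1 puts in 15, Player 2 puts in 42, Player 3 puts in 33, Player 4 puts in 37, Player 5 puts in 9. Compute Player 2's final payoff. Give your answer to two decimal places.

102.64 gold

Total contributed: 15 + 42 + 33 + 37 + 9 = 136.
Each receives 3.7 × 136 / 5 = 100.64 from the guild treasury.
Player 2 keeps 44 − 42 = 2, so Player 2's payoff is 2 + 100.64 = 102.64.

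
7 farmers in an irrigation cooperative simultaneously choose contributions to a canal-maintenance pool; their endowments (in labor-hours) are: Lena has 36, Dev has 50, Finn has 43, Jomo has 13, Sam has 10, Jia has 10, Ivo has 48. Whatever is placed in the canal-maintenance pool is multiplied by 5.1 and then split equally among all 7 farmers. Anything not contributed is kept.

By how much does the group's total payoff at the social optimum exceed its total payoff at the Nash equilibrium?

861.00 labor-hours

The private return per contributed unit is 5.1/7 = 0.7286 < 1 for every player regardless of endowment, so the Nash equilibrium is zero contribution and the group total is Σ E_j = 36 + 50 + 43 + 13 + 10 + 10 + 48 = 210.
Each contributed unit returns 5.100 to the group, so the social optimum is full contribution by everyone: group total = 5.100 × 210 = 1071.00.
Efficiency loss = (5.100 − 1) × 210 = 861.00.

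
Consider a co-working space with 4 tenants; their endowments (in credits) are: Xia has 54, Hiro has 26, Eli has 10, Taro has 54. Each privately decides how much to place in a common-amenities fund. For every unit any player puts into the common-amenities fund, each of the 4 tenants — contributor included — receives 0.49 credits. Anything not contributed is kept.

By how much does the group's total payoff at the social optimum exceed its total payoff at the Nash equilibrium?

The private return per contributed unit is 0.49 < 1 for everyone, so the Nash equilibrium is zero contribution and the group total is Σ E_j = 54 + 26 + 10 + 54 = 144.
Each contributed unit returns 1.960 to the group, so the social optimum is full contribution by everyone: group total = 1.960 × 144 = 282.24.
Efficiency loss = (1.960 − 1) × 144 = 138.24.

138.24 credits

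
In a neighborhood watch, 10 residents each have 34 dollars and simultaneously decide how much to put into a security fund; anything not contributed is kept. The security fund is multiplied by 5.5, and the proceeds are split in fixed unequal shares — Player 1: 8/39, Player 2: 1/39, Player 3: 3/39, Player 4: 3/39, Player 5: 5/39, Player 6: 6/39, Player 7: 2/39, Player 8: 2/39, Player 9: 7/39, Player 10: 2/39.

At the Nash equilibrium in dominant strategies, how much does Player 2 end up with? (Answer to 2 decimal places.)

38.79 dollars

Player j's private return per contributed unit is 5.5 × (j's share). Contributing is weakly dominant for j when that share is at least 1/5.5 = 0.1818, and contributing 0 is dominant otherwise.
Only Player 1 (8/39) clears that bar, contributing 34; the remaining 9 contribute 0. Total contributed: 34.
Player 2 keeps 34 and receives 5.5 × 34 × 1/39 = 4.79 from the security fund, for a payoff of 38.79.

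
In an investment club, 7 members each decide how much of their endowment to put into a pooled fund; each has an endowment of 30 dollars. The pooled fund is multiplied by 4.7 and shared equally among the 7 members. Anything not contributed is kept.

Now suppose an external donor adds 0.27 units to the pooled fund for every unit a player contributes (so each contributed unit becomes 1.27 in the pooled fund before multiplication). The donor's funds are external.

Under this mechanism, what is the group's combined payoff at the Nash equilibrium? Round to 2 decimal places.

With the mechanism, a contributed unit returns 4.7 × 1.27 / 7 = 0.8527 per unit of net cost — still below 1 — so contributing 0 remains dominant for every player.
At the Nash equilibrium no one contributes; group total payoff = 7 × 30 = 210.

210.00 dollars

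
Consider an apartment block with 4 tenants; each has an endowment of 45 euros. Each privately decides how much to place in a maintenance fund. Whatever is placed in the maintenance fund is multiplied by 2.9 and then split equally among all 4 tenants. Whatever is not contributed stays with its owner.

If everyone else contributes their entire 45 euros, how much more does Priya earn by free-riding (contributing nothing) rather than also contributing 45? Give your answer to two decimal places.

12.38 euros

Switching from a contribution of 45 to 0 lets Priya keep an extra 45 euros, but lowers the maintenance fund by 45, which costs Priya their own share of that drop: 2.9/4 × 45 = 32.62.
Net gain = 45 − 32.62 = 12.38. The private return per contributed unit (0.7250) is below 1, so free-riding is indeed the best response regardless of what the others do.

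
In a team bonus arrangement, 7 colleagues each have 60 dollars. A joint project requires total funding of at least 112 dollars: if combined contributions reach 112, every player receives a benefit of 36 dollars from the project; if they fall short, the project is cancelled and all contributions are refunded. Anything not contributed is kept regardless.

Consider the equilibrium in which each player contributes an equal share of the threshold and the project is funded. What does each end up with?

Equal share of the threshold: 112/7 = 16.
At this profile no one gains by cutting their contribution: any cut drops the total below 112, the project is cancelled, contributions are refunded, and the deviator ends with 60, which is less than 60 − 16 + 36 = 80. Contributing more than 16 just wastes the excess. So contributing exactly 16 is a best response.
Each player's payoff: 60 − 16 + 36 = 80.

80 dollars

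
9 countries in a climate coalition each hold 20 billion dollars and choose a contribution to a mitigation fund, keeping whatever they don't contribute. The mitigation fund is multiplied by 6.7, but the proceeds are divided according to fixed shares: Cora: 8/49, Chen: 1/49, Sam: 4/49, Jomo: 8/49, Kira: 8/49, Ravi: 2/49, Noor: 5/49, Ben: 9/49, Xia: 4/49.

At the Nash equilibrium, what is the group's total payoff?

636.00 billion dollars

Player j's private return per contributed unit is 6.7 × (j's share). Contributing is weakly dominant for j when that share is at least 1/6.7 = 0.1493, and contributing 0 is dominant otherwise.
The shares above 0.1493 belong to Cora, Jomo, Kira and Ben, contributing 20 each; the remaining 5 contribute 0. Total contributed: 80.
The mitigation fund pays out 6.7 × 80 = 536.00 in total (split across the unequal shares, but the aggregate is all that matters for the group sum).
The 5 free-riders keep 20 each, adding 100. Group total = 100 + 536.00 = 636.00.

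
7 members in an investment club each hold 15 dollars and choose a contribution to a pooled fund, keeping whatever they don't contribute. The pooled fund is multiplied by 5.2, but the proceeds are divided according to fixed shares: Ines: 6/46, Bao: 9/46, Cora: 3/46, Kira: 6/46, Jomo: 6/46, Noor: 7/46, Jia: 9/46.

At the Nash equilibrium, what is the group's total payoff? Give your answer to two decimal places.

231.00 dollars

Each unit j contributes comes back to j as 5.2 × (j's share), so j prefers to contribute only if that share exceeds 1/5.2 = 0.1923; otherwise keeping the unit dominates.
Bao and Jia are above the threshold, contributing 15 each; the remaining 5 contribute 0. Total contributed: 30.
The pooled fund pays out 5.2 × 30 = 156.00 in total (split across the unequal shares, but the aggregate is all that matters for the group sum).
The 5 free-riders keep 15 each, adding 75. Group total = 75 + 156.00 = 231.00.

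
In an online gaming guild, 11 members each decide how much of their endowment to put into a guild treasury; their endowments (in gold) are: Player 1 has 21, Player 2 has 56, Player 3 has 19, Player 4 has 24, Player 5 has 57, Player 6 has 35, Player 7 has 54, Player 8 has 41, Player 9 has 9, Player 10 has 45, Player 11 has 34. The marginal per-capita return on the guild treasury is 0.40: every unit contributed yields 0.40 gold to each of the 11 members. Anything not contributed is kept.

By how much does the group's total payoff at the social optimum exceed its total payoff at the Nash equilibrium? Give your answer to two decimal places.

The private return per contributed unit is 0.40 < 1 for everyone, so the Nash equilibrium is zero contribution and the group total is Σ E_j = 21 + 56 + 19 + 24 + 57 + 35 + 54 + 41 + 9 + 45 + 34 = 395.
Each contributed unit returns 4.400 to the group, so the social optimum is full contribution by everyone: group total = 4.400 × 395 = 1738.00.
Efficiency loss = (4.400 − 1) × 395 = 1343.00.

1343.00 gold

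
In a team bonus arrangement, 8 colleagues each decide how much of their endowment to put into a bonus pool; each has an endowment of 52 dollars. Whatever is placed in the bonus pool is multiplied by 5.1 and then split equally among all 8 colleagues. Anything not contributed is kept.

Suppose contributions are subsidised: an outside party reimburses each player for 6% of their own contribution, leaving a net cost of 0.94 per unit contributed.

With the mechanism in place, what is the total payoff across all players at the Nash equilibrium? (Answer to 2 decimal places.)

Even with the mechanism, each unit contributed returns only (5.1/8) / 0.94 = 0.6782 per unit of net cost, so contributing nothing is still dominant.
Everyone keeps their endowment and the group total is 8 × 52 = 416.

416.00 dollars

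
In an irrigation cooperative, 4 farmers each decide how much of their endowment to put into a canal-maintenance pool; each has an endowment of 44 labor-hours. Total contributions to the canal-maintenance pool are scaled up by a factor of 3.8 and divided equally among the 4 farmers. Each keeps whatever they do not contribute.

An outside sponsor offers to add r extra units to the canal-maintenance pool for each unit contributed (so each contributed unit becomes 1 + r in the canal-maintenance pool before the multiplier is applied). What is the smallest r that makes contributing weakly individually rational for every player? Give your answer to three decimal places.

0.053

With matching at rate r, one contributed unit becomes (1 + r) in the canal-maintenance pool and returns 3.8 × (1 + r) / 4 to the contributor.
Setting this equal to 1: 1 + r = 4/3.8 = 1.0526.
So the minimum matching rate is r = 1.0526 − 1 = 0.053.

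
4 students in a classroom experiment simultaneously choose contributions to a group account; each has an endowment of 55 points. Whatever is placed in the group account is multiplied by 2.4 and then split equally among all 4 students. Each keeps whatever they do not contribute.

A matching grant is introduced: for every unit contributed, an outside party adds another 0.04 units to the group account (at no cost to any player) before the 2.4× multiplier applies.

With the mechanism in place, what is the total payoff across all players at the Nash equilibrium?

220.00 points

The effective private return is 2.4 × 1.04 / 4 = 0.6240, which is still under 1, so the mechanism doesn't change anyone's dominant strategy: zero contribution.
Everyone keeps their endowment and the group total is 4 × 55 = 220.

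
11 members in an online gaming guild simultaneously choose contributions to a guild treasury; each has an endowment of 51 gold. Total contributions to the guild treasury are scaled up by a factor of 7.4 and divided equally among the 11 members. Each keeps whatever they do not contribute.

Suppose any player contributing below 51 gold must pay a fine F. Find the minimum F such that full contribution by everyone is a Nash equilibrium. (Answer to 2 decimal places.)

16.69 gold

Given the others contribute fully, the best deviation is to contribute 0 (any partial contribution still incurs the fine and gives up units whose private return 0.6727 is below 1).
Deviating from 51 to 0 saves 51 gold but forfeits the deviator's share of the drop in the guild treasury: 7.4/11 × 51 = 34.31.
So the deviation gain is 51 − 34.31 = 16.69, and the fine must be at least 16.69 gold to wipe it out.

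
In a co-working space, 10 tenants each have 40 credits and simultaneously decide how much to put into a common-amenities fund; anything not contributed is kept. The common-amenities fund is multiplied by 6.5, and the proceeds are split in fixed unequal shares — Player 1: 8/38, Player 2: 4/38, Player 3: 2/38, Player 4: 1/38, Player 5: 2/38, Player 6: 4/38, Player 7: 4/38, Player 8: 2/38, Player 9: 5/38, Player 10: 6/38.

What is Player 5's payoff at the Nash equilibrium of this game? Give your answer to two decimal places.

67.37 credits

For player j, contributing a unit is worthwhile iff 6.5 × (j's share) ≥ 1, i.e. iff j's share is at least 0.1538.
Player 1 and Player 10 are above the threshold, contributing 40 each; the remaining 8 contribute 0. Total contributed: 80.
Player 5 keeps 40 and receives 6.5 × 80 × 2/38 = 27.37 from the common-amenities fund, for a payoff of 67.37.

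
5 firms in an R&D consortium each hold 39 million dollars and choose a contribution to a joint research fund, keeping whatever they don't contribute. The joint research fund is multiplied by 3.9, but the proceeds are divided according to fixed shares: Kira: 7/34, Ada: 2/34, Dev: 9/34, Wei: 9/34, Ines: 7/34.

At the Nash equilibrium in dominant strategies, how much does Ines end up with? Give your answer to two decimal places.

101.63 million dollars

Each unit j contributes comes back to j as 3.9 × (j's share), so j prefers to contribute only if that share exceeds 1/3.9 = 0.2564; otherwise keeping the unit dominates.
Dev and Wei clear that bar, contributing 39 each; the remaining 3 contribute 0. Total contributed: 78.
Ines keeps 39 and receives 3.9 × 78 × 7/34 = 62.63 from the joint research fund, for a payoff of 101.63.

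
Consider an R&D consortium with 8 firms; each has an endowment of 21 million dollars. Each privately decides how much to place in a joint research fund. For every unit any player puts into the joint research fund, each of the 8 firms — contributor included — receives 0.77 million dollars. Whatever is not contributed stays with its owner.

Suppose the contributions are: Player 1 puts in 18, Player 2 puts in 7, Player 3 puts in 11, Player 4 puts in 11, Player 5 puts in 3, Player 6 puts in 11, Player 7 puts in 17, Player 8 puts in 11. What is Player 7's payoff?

Total contributed: 18 + 7 + 11 + 11 + 3 + 11 + 17 + 11 = 89.
Each receives 0.77 × 89 = 68.53 from the joint research fund.
Player 7 keeps 21 − 17 = 4, so Player 7's payoff is 4 + 68.53 = 72.53.

72.53 million dollars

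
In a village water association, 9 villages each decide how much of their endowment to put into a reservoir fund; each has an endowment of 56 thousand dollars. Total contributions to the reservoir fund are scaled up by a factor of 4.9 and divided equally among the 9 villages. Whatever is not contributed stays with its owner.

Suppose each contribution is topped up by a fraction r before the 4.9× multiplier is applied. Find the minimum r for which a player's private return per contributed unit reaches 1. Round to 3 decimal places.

With matching at rate r, one contributed unit becomes (1 + r) in the reservoir fund and returns 4.9 × (1 + r) / 9 to the contributor.
Setting this equal to 1: 1 + r = 9/4.9 = 1.8367.
So the minimum matching rate is r = 1.8367 − 1 = 0.837.

0.837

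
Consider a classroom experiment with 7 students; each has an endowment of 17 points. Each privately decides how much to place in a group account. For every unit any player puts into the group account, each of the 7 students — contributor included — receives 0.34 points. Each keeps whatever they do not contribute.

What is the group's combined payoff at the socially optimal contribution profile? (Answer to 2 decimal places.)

283.22 points

Each contributed unit returns 2.380 to the group as a whole (0.34 to each of 7 players), which exceeds 1, so the social optimum is full contribution: group total = 2.380 × 119 = 283.22.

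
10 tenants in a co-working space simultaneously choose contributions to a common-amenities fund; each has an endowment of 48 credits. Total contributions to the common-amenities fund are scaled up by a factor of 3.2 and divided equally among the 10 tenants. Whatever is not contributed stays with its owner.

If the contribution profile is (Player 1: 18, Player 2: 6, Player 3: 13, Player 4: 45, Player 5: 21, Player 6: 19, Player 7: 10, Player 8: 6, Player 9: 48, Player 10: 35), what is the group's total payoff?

966.20 credits

Total contributed: 18 + 6 + 13 + 45 + 21 + 19 + 10 + 6 + 48 + 35 = 221; total kept: 10 × 48 − 221 = 259.
The common-amenities fund pays out 3.2 × 221 = 707.20 in aggregate.
Group total = 259 + 707.20 = 966.20.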